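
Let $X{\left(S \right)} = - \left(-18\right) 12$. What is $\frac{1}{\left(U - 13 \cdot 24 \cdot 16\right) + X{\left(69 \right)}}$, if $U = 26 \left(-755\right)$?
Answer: $- \frac{1}{24406} \approx -4.0974 \cdot 10^{-5}$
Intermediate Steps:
$X{\left(S \right)} = 216$ ($X{\left(S \right)} = \left(-1\right) \left(-216\right) = 216$)
$U = -19630$
$\frac{1}{\left(U - 13 \cdot 24 \cdot 16\right) + X{\left(69 \right)}} = \frac{1}{\left(-19630 - 13 \cdot 24 \cdot 16\right) + 216} = \frac{1}{\left(-19630 - 312 \cdot 16\right) + 216} = \frac{1}{\left(-19630 - 4992\right) + 216} = \frac{1}{-24622 + 216} = \frac{1}{-24406} = - \frac{1}{24406}$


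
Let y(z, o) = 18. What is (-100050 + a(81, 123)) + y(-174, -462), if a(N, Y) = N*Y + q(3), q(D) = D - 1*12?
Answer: -90078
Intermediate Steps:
q(D) = -12 + D (q(D) = D - 12 = -12 + D)
a(N, Y) = -9 + N*Y (a(N, Y) = N*Y + (-12 + 3) = N*Y - 9 = -9 + N*Y)
(-100050 + a(81, 123)) + y(-174, -462) = (-100050 + (-9 + 81*123)) + 18 = (-100050 + (-9 + 9963)) + 18 = (-100050 + 9954) + 18 = -90096 + 18 = -90078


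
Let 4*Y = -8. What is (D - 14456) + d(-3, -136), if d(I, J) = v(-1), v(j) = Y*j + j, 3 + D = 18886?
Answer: 4428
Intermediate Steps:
D = 18883 (D = -3 + 18886 = 18883)
Y = -2 (Y = (¼)*(-8) = -2)
v(j) = -j (v(j) = -2*j + j = -j)
d(I, J) = 1 (d(I, J) = -1*(-1) = 1)
(D - 14456) + d(-3, -136) = (18883 - 14456) + 1 = 4427 + 1 = 4428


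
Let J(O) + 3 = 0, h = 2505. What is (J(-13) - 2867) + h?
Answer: -365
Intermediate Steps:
J(O) = -3 (J(O) = -3 + 0 = -3)
(J(-13) - 2867) + h = (-3 - 2867) + 2505 = -2870 + 2505 = -365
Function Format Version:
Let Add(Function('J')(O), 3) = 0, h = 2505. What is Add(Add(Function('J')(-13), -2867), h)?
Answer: -365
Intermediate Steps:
Function('J')(O) = -3 (Function('J')(O) = Add(-3, 0) = -3)
Add(Add(Function('J')(-13), -2867), h) = Add(Add(-3, -2867), 2505) = Add(-2870, 2505) = -365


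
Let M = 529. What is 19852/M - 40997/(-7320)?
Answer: 167004053/3872280 ≈ 43.128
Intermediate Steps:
19852/M - 40997/(-7320) = 19852/529 - 40997/(-7320) = 19852*(1/529) - 40997*(-1/7320) = 19852/529 + 40997/7320 = 167004053/3872280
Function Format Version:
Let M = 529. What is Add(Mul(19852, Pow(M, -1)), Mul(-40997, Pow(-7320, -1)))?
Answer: Rational(167004053, 3872280) ≈ 43.128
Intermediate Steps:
Add(Mul(19852, Pow(M, -1)), Mul(-40997, Pow(-7320, -1))) = Add(Mul(19852, Pow(529, -1)), Mul(-40997, Pow(-7320, -1))) = Add(Mul(19852, Rational(1, 529)), Mul(-40997, Rational(-1, 7320))) = Add(Rational(19852, 529), Rational(40997, 7320)) = Rational(167004053, 3872280)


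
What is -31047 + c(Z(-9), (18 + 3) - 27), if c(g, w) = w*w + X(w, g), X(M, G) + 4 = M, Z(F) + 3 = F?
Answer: -31021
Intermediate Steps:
Z(F) = -3 + F
X(M, G) = -4 + M
c(g, w) = -4 + w + w**2 (c(g, w) = w*w + (-4 + w) = w**2 + (-4 + w) = -4 + w + w**2)
-31047 + c(Z(-9), (18 + 3) - 27) = -31047 + (-4 + ((18 + 3) - 27) + ((18 + 3) - 27)**2) = -31047 + (-4 + (21 - 27) + (21 - 27)**2) = -31047 + (-4 - 6 + (-6)**2) = -31047 + (-4 - 6 + 36) = -31047 + 26 = -31021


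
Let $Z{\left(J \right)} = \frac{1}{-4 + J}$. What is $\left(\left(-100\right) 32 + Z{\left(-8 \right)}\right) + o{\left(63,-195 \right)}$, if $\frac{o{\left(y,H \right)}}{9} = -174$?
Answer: $- \frac{57193}{12} \approx -4766.1$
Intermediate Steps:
$o{\left(y,H \right)} = -1566$ ($o{\left(y,H \right)} = 9 \left(-174\right) = -1566$)
$\left(\left(-100\right) 32 + Z{\left(-8 \right)}\right) + o{\left(63,-195 \right)} = \left(\left(-100\right) 32 + \frac{1}{-4 - 8}\right) - 1566 = \left(-3200 + \frac{1}{-12}\right) - 1566 = \left(-3200 - \frac{1}{12}\right) - 1566 = - \frac{38401}{12} - 1566 = - \frac{57193}{12}$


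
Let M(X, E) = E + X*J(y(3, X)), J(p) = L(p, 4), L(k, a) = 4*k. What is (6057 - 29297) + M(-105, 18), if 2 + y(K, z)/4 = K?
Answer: -24902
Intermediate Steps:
y(K, z) = -8 + 4*K
J(p) = 4*p
M(X, E) = E + 16*X (M(X, E) = E + X*(4*(-8 + 4*3)) = E + X*(4*(-8 + 12)) = E + X*(4*4) = E + X*16 = E + 16*X)
(6057 - 29297) + M(-105, 18) = (6057 - 29297) + (18 + 16*(-105)) = -23240 + (18 - 1680) = -23240 - 1662 = -24902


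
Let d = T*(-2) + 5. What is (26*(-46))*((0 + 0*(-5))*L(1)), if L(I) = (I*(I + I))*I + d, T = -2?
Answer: 0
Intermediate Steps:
d = 9 (d = -2*(-2) + 5 = 4 + 5 = 9)
L(I) = 9 + 2*I³ (L(I) = (I*(I + I))*I + 9 = (I*(2*I))*I + 9 = (2*I²)*I + 9 = 2*I³ + 9 = 9 + 2*I³)
(26*(-46))*((0 + 0*(-5))*L(1)) = (26*(-46))*((0 + 0*(-5))*(9 + 2*1³)) = -1196*(0 + 0)*(9 + 2*1) = -0*(9 + 2) = -0*11 = -1196*0 = 0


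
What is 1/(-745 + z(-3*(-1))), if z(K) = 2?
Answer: -1/743 ≈ -0.0013459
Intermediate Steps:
1/(-745 + z(-3*(-1))) = 1/(-745 + 2) = 1/(-743) = -1/743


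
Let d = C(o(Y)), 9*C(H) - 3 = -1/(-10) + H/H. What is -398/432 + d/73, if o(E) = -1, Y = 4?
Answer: -72143/78840 ≈ -0.91506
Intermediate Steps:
C(H) = 41/90 (C(H) = 1/3 + (-1/(-10) + H/H)/9 = 1/3 + (-1*(-1/10) + 1)/9 = 1/3 + (1/10 + 1)/9 = 1/3 + (1/9)*(11/10) = 1/3 + 11/90 = 41/90)
d = 41/90 ≈ 0.45556
-398/432 + d/73 = -398/432 + (41/90)/73 = -398*1/432 + (41/90)*(1/73) = -199/216 + 41/6570 = -72143/78840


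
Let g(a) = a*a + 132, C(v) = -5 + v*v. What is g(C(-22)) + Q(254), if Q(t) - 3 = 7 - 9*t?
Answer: 227297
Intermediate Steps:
C(v) = -5 + v²
Q(t) = 10 - 9*t (Q(t) = 3 + (7 - 9*t) = 10 - 9*t)
g(a) = 132 + a² (g(a) = a² + 132 = 132 + a²)
g(C(-22)) + Q(254) = (132 + (-5 + (-22)²)²) + (10 - 9*254) = (132 + (-5 + 484)²) + (10 - 2286) = (132 + 479²) - 2276 = (132 + 229441) - 2276 = 229573 - 2276 = 227297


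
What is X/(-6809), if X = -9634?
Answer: 9634/6809 ≈ 1.4149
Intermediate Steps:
X/(-6809) = -9634/(-6809) = -9634*(-1/6809) = 9634/6809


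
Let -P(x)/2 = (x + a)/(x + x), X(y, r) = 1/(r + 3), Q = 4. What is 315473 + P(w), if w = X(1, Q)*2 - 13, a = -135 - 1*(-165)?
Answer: 28077218/89 ≈ 3.1547e+5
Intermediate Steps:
a = 30 (a = -135 + 165 = 30)
X(y, r) = 1/(3 + r)
w = -89/7 (w = 2/(3 + 4) - 13 = 2/7 - 13 = -89/7 ≈ -12.714)
P(x) = -(30 + x)/x (P(x) = -2*(x + 30)/(x + x) = -2*(30 + x)/(2*x) = -2*(30 + x)*1/(2*x) = -(30 + x)/x)
315473 + P(w) = 315473 + (-30 - 1*(-89/7))/(-89/7) = 315473 - 7*(-30 + 89/7)/89 = 315473 - 7/89*(-121/7) = 315473 + 121/89 = 28077218/89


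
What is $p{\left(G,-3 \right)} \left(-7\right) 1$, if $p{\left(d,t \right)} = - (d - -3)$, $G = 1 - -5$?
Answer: $63$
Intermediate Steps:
$G = 6$ ($G = 1 + 5 = 6$)
$p{\left(d,t \right)} = -3 - d$ ($p{\left(d,t \right)} = - (d + 3) = - (3 + d) = -3 - d$)
$p{\left(G,-3 \right)} \left(-7\right) 1 = \left(-3 - 6\right) \left(-7\right) 1 = \left(-9\right) \left(-7\right) 1 = 63 \cdot 1 = 63$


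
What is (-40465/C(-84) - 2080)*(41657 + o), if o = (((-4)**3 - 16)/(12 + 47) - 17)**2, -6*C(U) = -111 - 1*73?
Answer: -22859404628015/160126 ≈ -1.4276e+8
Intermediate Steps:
C(U) = 92/3 (C(U) = -(-111 - 1*73)/6 = -(-111 - 73)/6 = -1/6*(-184) = 92/3)
o = 1172889/3481 (o = ((-64 - 16)/59 - 17)**2 = (-80*1/59 - 17)**2 = (-80/59 - 17)**2 = (-1083/59)**2 = 1172889/3481 ≈ 336.94)
(-40465/C(-84) - 2080)*(41657 + o) = (-40465/92/3 - 2080)*(41657 + 1172889/3481) = (-40465*3/92 - 2080)*(146180906/3481) = (-121395/92 - 2080)*(146180906/3481) = -312755/92*146180906/3481 = -22859404628015/160126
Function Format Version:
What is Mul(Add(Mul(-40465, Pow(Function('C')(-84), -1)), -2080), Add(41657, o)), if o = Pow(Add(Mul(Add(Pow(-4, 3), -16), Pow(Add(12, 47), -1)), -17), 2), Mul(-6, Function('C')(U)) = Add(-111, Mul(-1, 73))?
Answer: Rational(-22859404628015, 160126) ≈ -1.4276e+8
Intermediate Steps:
Function('C')(U) = Rational(92, 3) (Function('C')(U) = Mul(Rational(-1, 6), Add(-111, Mul(-1, 73))) = Mul(Rational(-1, 6), Add(-111, -73)) = Mul(Rational(-1, 6), -184) = Rational(92, 3))
o = Rational(1172889, 3481) (o = Pow(Add(Mul(Add(-64, -16), Pow(59, -1)), -17), 2) = Pow(Add(Mul(-80, Rational(1, 59)), -17), 2) = Pow(Add(Rational(-80, 59), -17), 2) = Pow(Rational(-1083, 59), 2) = Rational(1172889, 3481) ≈ 336.94)
Mul(Add(Mul(-40465, Pow(Function('C')(-84), -1)), -2080), Add(41657, o)) = Mul(Add(Mul(-40465, Pow(Rational(92, 3), -1)), -2080), Add(41657, Rational(1172889, 3481))) = Mul(Add(Mul(-40465, Rational(3, 92)), -2080), Rational(146180906, 3481)) = Mul(Add(Rational(-121395, 92), -2080), Rational(146180906, 3481)) = Mul(Rational(-312755, 92), Rational(146180906, 3481)) = Rational(-22859404628015, 160126)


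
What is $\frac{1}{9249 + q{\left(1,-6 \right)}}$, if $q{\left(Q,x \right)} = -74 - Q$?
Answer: $\frac{1}{9174} \approx 0.000109$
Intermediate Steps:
$\frac{1}{9249 + q{\left(1,-6 \right)}} = \frac{1}{9249 - 75} = \frac{1}{9174}$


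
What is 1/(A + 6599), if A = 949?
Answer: 1/7548 ≈ 0.00013249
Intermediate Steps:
1/(A + 6599) = 1/(949 + 6599) = 1/7548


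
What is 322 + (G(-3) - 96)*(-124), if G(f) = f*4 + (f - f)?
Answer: 13714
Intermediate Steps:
G(f) = 4*f (G(f) = 4*f + 0 = 4*f)
322 + (G(-3) - 96)*(-124) = 322 + (4*(-3) - 96)*(-124) = 322 + (-12 - 96)*(-124) = 322 - 108*(-124) = 322 + 13392 = 13714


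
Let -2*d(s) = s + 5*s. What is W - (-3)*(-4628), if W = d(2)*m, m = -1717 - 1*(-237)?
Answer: -5004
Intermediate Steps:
d(s) = -3*s (d(s) = -(s + 5*s)/2 = -3*s)
m = -1480 (m = -1717 + 237 = -1480)
W = 8880 (W = -3*2*(-1480) = -6*(-1480) = 8880)
W - (-3)*(-4628) = 8880 - (-3)*(-4628) = 8880 - 1*13884 = 8880 - 13884 = -5004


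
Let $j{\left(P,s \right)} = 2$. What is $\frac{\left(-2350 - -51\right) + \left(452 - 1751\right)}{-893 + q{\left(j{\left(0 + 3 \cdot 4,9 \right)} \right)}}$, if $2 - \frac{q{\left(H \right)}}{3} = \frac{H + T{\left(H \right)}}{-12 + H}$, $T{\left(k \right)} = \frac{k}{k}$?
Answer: $\frac{35980}{8861} \approx 4.0605$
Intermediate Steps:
$T{\left(k \right)} = 1$
$q{\left(H \right)} = 6 - \frac{3 \left(1 + H\right)}{-12 + H}$ ($q{\left(H \right)} = 6 - 3 \frac{H + 1}{-12 + H} = 6 - 3 \frac{1 + H}{-12 + H} = 6 - \frac{3 \left(1 + H\right)}{-12 + H}$)
$\frac{\left(-2350 - -51\right) + \left(452 - 1751\right)}{-893 + q{\left(j{\left(0 + 3 \cdot 4,9 \right)} \right)}} = \frac{\left(-2350 - -51\right) + \left(452 - 1751\right)}{-893 + \frac{3 \left(-25 + 2\right)}{-12 + 2}} = \frac{\left(-2350 + 51\right) + \left(452 - 1751\right)}{-893 + 3 \frac{1}{-10} \left(-23\right)} = \frac{-2299 - 1299}{-893 + 3 \left(- \frac{1}{10}\right) \left(-23\right)} = - \frac{3598}{-893 + \frac{69}{10}} = - \frac{3598}{- \frac{8861}{10}} = \left(-3598\right) \left(- \frac{10}{8861}\right) = \frac{35980}{8861}$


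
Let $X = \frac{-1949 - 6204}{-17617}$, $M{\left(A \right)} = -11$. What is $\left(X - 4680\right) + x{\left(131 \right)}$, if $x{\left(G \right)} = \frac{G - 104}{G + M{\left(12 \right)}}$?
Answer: $- \frac{3297417727}{704680} \approx -4679.3$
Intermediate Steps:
$x{\left(G \right)} = \frac{-104 + G}{-11 + G}$ ($x{\left(G \right)} = \frac{G - 104}{G - 11} = \frac{-104 + G}{-11 + G}$)
$X = \frac{8153}{17617}$ ($X = \left(-8153\right) \left(- \frac{1}{17617}\right) = \frac{8153}{17617} \approx 0.46279$)
$\left(X - 4680\right) + x{\left(131 \right)} = \left(\frac{8153}{17617} - 4680\right) + \frac{-104 + 131}{-11 + 131} = - \frac{82439407}{17617} + \frac{1}{120} \cdot 27 = - \frac{82439407}{17617} + \frac{9}{40} = - \frac{3297417727}{704680}$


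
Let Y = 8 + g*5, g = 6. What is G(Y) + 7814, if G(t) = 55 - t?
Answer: 7831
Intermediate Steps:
Y = 38 (Y = 8 + 6*5 = 8 + 30 = 38)
G(Y) + 7814 = (55 - 1*38) + 7814 = (55 - 38) + 7814 = 17 + 7814 = 7831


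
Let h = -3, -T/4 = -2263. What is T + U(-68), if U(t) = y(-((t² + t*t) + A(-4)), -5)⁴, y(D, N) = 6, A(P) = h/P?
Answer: 10348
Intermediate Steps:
T = 9052 (T = -4*(-2263) = 9052)
A(P) = -3/P
U(t) = 1296 (U(t) = 6⁴ = 1296)
T + U(-68) = 9052 + 1296 = 10348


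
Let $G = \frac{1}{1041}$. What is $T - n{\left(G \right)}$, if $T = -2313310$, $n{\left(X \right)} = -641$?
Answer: $-2312669$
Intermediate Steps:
$G = \frac{1}{1041} \approx 0.00096061$
$T - n{\left(G \right)} = -2313310 - -641 = -2313310 + 641 = -2312669$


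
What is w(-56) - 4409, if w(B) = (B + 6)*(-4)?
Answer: -4209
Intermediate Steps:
w(B) = -24 - 4*B (w(B) = (6 + B)*(-4) = -24 - 4*B)
w(-56) - 4409 = (-24 - 4*(-56)) - 4409 = (-24 + 224) - 4409 = 200 - 4409 = -4209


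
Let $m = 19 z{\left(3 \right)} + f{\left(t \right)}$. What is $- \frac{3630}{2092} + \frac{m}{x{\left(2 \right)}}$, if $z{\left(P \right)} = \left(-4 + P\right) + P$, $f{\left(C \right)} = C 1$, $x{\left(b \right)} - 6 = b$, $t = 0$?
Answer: $\frac{6307}{2092} \approx 3.0148$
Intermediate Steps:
$x{\left(b \right)} = 6 + b$
$f{\left(C \right)} = C$
$z{\left(P \right)} = -4 + 2 P$
$m = 38$ ($m = 19 \left(-4 + 2 \cdot 3\right) + 0 = 19 \left(-4 + 6\right) + 0 = 19 \cdot 2 + 0 = 38 + 0 = 38$)
$- \frac{3630}{2092} + \frac{m}{x{\left(2 \right)}} = - \frac{3630}{2092} + \frac{38}{6 + 2} = \left(-3630\right) \frac{1}{2092} + \frac{38}{8} = - \frac{1815}{1046} + 38 \cdot \frac{1}{8} = - \frac{1815}{1046} + \frac{19}{4} = \frac{6307}{2092}$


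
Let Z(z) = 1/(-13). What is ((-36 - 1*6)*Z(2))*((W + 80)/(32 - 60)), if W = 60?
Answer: -210/13 ≈ -16.154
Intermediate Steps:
Z(z) = -1/13
((-36 - 1*6)*Z(2))*((W + 80)/(32 - 60)) = ((-36 - 1*6)*(-1/13))*((60 + 80)/(32 - 60)) = ((-36 - 6)*(-1/13))*(140/(-28)) = (-42*(-1/13))*(140*(-1/28)) = (42/13)*(-5) = -210/13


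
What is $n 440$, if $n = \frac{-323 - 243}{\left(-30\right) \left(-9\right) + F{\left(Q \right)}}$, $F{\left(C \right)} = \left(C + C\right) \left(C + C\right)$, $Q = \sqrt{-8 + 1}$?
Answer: $- \frac{11320}{11} \approx -1029.1$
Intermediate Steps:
$Q = i \sqrt{7}$ ($Q = \sqrt{-7} = i \sqrt{7} \approx 2.6458 i$)
$F{\left(C \right)} = 4 C^{2}$ ($F{\left(C \right)} = 2 C 2 C = 4 C^{2}$)
$n = - \frac{283}{121}$ ($n = \frac{-323 - 243}{\left(-30\right) \left(-9\right) + 4 \left(i \sqrt{7}\right)^{2}} = - \frac{566}{270 + 4 \left(-7\right)} = - \frac{566}{270 - 28} = - \frac{566}{242} = \left(-566\right) \frac{1}{242} = - \frac{283}{121} \approx -2.3388$)
$n 440 = \left(- \frac{283}{121}\right) 440 = - \frac{11320}{11}$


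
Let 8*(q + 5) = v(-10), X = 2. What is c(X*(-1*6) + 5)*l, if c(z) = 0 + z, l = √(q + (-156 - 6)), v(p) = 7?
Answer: -7*I*√2658/4 ≈ -90.223*I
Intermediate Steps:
q = -33/8 (q = -5 + (⅛)*7 = -5 + 7/8 = -33/8 ≈ -4.1250)
l = I*√2658/4 (l = √(-33/8 + (-156 - 6)) = √(-33/8 - 162) = √(-1329/8) = I*√2658/4 ≈ 12.889*I)
c(z) = z
c(X*(-1*6) + 5)*l = (2*(-1*6) + 5)*(I*√2658/4) = (2*(-6) + 5)*(I*√2658/4) = (-12 + 5)*(I*√2658/4) = -7*I*√2658/4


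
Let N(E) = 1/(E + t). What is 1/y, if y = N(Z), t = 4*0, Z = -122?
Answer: -122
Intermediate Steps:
t = 0
N(E) = 1/E (N(E) = 1/(E + 0) = 1/E)
y = -1/122 (y = 1/(-122) = -1/122 ≈ -0.0081967)
1/y = 1/(-1/122) = -122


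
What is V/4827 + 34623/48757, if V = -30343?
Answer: -1312308430/235350039 ≈ -5.5760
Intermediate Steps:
V/4827 + 34623/48757 = -30343/4827 + 34623/48757 = -1312308430/235350039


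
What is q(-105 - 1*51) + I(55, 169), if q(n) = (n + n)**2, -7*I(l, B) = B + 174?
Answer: 97295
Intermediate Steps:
I(l, B) = -174/7 - B/7 (I(l, B) = -(B + 174)/7 = -(174 + B)/7 = -174/7 - B/7)
q(n) = 4*n**2 (q(n) = (2*n)**2 = 4*n**2)
q(-105 - 1*51) + I(55, 169) = 4*(-105 - 1*51)**2 + (-174/7 - 1/7*169) = 4*(-105 - 51)**2 + (-174/7 - 169/7) = 4*(-156)**2 - 49 = 4*24336 - 49 = 97344 - 49 = 97295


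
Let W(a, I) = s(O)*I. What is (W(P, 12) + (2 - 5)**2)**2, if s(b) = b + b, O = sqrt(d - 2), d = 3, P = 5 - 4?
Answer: 1089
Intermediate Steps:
P = 1
O = 1 (O = sqrt(3 - 2) = sqrt(1) = 1)
s(b) = 2*b
W(a, I) = 2*I (W(a, I) = (2*1)*I = 2*I)
(W(P, 12) + (2 - 5)**2)**2 = (2*12 + (2 - 5)**2)**2 = (24 + (-3)**2)**2 = (24 + 9)**2 = 33**2 = 1089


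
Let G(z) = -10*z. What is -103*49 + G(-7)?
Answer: -4977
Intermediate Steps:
-103*49 + G(-7) = -103*49 - 10*(-7) = -5047 + 70 = -4977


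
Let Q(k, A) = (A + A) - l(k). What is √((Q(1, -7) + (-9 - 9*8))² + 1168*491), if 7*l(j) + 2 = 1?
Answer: 108*√2447/7 ≈ 763.21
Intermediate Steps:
l(j) = -⅐ (l(j) = -2/7 + (⅐)*1 = -2/7 + ⅐ = -⅐)
Q(k, A) = ⅐ + 2*A (Q(k, A) = (A + A) - 1*(-⅐) = 2*A + ⅐ = ⅐ + 2*A)
√((Q(1, -7) + (-9 - 9*8))² + 1168*491) = √(((⅐ + 2*(-7)) + (-9 - 9*8))² + 1168*491) = √(((⅐ - 14) + (-9 - 72))² + 573488) = √((-97/7 - 81)² + 573488) = √((-664/7)² + 573488) = √(440896/49 + 573488) = √(28541808/49) = 108*√2447/7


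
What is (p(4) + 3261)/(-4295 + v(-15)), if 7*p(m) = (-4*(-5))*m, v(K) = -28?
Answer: -22907/30261 ≈ -0.75698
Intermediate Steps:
p(m) = 20*m/7 (p(m) = ((-4*(-5))*m)/7 = (20*m)/7 = 20*m/7)
(p(4) + 3261)/(-4295 + v(-15)) = ((20/7)*4 + 3261)/(-4295 - 28) = (80/7 + 3261)/(-4323) = (22907/7)*(-1/4323) = -22907/30261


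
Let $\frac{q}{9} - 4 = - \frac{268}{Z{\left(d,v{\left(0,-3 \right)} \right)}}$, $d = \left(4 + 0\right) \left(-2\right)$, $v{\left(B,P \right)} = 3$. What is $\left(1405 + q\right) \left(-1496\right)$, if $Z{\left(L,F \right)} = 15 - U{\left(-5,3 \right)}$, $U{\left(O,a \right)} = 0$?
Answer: $- \frac{9575896}{5} \approx -1.9152 \cdot 10^{6}$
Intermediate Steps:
$d = -8$ ($d = 4 \left(-2\right) = -8$)
$Z{\left(L,F \right)} = 15$ ($Z{\left(L,F \right)} = 15 - 0 = 15 + 0 = 15$)
$q = - \frac{624}{5}$ ($q = 36 + 9 \left(- \frac{268}{15}\right) = 36 - \frac{804}{5} = - \frac{624}{5} \approx -124.8$)
$\left(1405 + q\right) \left(-1496\right) = \left(1405 - \frac{624}{5}\right) \left(-1496\right) = \frac{6401}{5} \left(-1496\right) = - \frac{9575896}{5}$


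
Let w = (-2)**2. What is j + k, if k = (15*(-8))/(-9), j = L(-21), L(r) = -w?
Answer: 28/3 ≈ 9.3333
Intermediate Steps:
w = 4
L(r) = -4 (L(r) = -1*4 = -4)
j = -4
k = 40/3 (k = -120*(-1/9) = 40/3 ≈ 13.333)
j + k = -4 + 40/3 = 28/3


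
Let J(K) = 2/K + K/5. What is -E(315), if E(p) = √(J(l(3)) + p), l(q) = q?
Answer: -2*√17790/15 ≈ -17.784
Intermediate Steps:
J(K) = 2/K + K/5 (J(K) = 2/K + K*(⅕) = 2/K + K/5)
E(p) = √(19/15 + p) (E(p) = √((2/3 + (⅕)*3) + p) = √((2*(⅓) + ⅗) + p) = √((⅔ + ⅗) + p) = √(19/15 + p))
-E(315) = -√(285 + 225*315)/15 = -√(285 + 70875)/15 = -√71160/15 = -2*√17790/15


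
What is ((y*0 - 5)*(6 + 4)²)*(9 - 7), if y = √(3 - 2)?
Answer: -1000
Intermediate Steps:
y = 1 (y = √1 = 1)
((y*0 - 5)*(6 + 4)²)*(9 - 7) = ((1*0 - 5)*(6 + 4)²)*(9 - 7) = ((0 - 5)*10²)*2 = -5*100*2 = -500*2 = -1000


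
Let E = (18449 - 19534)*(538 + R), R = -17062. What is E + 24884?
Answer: 17953424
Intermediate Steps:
E = 17928540 (E = (18449 - 19534)*(538 - 17062) = -1085*(-16524) = 17928540)
E + 24884 = 17928540 + 24884 = 17953424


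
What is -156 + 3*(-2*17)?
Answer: -258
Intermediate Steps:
-156 + 3*(-2*17) = -156 + 3*(-34) = -156 - 102 = -258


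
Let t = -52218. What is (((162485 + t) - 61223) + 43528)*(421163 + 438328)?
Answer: 79564800852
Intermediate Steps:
(((162485 + t) - 61223) + 43528)*(421163 + 438328) = (((162485 - 52218) - 61223) + 43528)*(421163 + 438328) = ((110267 - 61223) + 43528)*859491 = (49044 + 43528)*859491 = 92572*859491 = 79564800852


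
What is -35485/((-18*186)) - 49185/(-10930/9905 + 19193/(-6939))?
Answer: 2265486418918115/178080076476 ≈ 12722.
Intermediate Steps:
-35485/((-18*186)) - 49185/(-10930/9905 + 19193/(-6939)) = -35485/(-3348) - 49185/(-10930*1/9905 + 19193*(-1/6939)) = -35485*(-1/3348) - 49185/(-2186/1981 - 19193/6939) = 35485/3348 - 49185/(-53189987/13746159) = 35485/3348 - 49185*(-13746159/53189987) = 35485/3348 + 676104830415/53189987 = 2265486418918115/178080076476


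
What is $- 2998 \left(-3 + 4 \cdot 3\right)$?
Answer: $-26982$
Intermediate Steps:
$- 2998 \left(-3 + 4 \cdot 3\right) = - 2998 \left(-3 + 12\right) = \left(-2998\right) 9 = -26982$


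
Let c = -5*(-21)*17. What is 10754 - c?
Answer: 8969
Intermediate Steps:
c = 1785 (c = 105*17 = 1785)
10754 - c = 10754 - 1*1785 = 10754 - 1785 = 8969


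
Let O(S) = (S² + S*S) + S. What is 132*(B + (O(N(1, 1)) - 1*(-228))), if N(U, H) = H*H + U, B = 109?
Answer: 45804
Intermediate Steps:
N(U, H) = U + H² (N(U, H) = H² + U = U + H²)
O(S) = S + 2*S² (O(S) = (S² + S²) + S = 2*S² + S = S + 2*S²)
132*(B + (O(N(1, 1)) - 1*(-228))) = 132*(109 + ((1 + 1²)*(1 + 2*(1 + 1²)) - 1*(-228))) = 132*(109 + ((1 + 1)*(1 + 2*(1 + 1)) + 228)) = 132*(109 + (2*(1 + 2*2) + 228)) = 132*(109 + (2*(1 + 4) + 228)) = 132*(109 + (2*5 + 228)) = 132*(109 + (10 + 228)) = 132*(109 + 238) = 132*347 = 45804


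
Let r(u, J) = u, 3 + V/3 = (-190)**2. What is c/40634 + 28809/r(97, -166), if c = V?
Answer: 12176589/40634 ≈ 299.67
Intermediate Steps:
V = 108291 (V = -9 + 3*(-190)**2 = -9 + 3*36100 = -9 + 108300 = 108291)
c = 108291
c/40634 + 28809/r(97, -166) = 108291/40634 + 28809/97 = 108291*(1/40634) + 28809*(1/97) = 108291/40634 + 297 = 12176589/40634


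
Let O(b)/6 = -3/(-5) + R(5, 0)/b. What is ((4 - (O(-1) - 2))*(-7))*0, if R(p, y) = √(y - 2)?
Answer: 0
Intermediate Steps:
R(p, y) = √(-2 + y)
O(b) = 18/5 + 6*I*√2/b (O(b) = 6*(-3/(-5) + √(-2 + 0)/b) = 6*(-3*(-⅕) + √(-2)/b) = 6*(⅗ + (I*√2)/b) = 6*(⅗ + I*√2/b) = 18/5 + 6*I*√2/b)
((4 - (O(-1) - 2))*(-7))*0 = ((4 - ((18/5 + 6*I*√2/(-1)) - 2))*(-7))*0 = ((4 - ((18/5 + 6*I*√2*(-1)) - 2))*(-7))*0 = ((4 - ((18/5 - 6*I*√2) - 2))*(-7))*0 = ((4 - (8/5 - 6*I*√2))*(-7))*0 = ((4 + (-8/5 + 6*I*√2))*(-7))*0 = ((12/5 + 6*I*√2)*(-7))*0 = (-84/5 - 42*I*√2)*0 = 0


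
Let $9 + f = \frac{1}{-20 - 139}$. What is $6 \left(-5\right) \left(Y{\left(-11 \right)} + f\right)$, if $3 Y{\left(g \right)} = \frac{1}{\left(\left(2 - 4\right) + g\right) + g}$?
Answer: $\frac{172105}{636} \approx 270.61$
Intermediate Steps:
$Y{\left(g \right)} = \frac{1}{3 \left(-2 + 2 g\right)}$ ($Y{\left(g \right)} = \frac{1}{3 \left(\left(\left(2 - 4\right) + g\right) + g\right)} = \frac{1}{3 \left(\left(-2 + g\right) + g\right)} = \frac{1}{3 \left(-2 + 2 g\right)}$)
$f = - \frac{1432}{159}$ ($f = -9 + \frac{1}{-20 - 139} = -9 + \frac{1}{-159} = -9 - \frac{1}{159} = - \frac{1432}{159} \approx -9.0063$)
$6 \left(-5\right) \left(Y{\left(-11 \right)} + f\right) = 6 \left(-5\right) \left(\frac{1}{6 \left(-1 - 11\right)} - \frac{1432}{159}\right) = - 30 \left(\frac{1}{6 \left(-12\right)} - \frac{1432}{159}\right) = - 30 \left(\frac{1}{6} \left(- \frac{1}{12}\right) - \frac{1432}{159}\right) = - 30 \left(- \frac{1}{72} - \frac{1432}{159}\right) = \left(-30\right) \left(- \frac{34421}{3816}\right) = \frac{172105}{636}$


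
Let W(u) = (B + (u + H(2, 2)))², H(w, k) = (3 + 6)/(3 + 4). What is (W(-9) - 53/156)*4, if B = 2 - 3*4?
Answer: 2396059/1911 ≈ 1253.8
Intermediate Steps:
B = -10 (B = 2 - 12 = -10)
H(w, k) = 9/7
W(u) = (-61/7 + u)² (W(u) = (-10 + (u + 9/7))² = (-10 + (9/7 + u))² = (-61/7 + u)²)
(W(-9) - 53/156)*4 = ((-61 + 7*(-9))²/49 - 53/156)*4 = ((-61 - 63)²/49 - 53*1/156)*4 = ((1/49)*(-124)² - 53/156)*4 = ((1/49)*15376 - 53/156)*4 = (15376/49 - 53/156)*4 = (2396059/7644)*4 = 2396059/1911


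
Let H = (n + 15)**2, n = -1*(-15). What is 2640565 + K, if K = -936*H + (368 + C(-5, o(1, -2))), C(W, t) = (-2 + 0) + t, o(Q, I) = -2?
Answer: 1798529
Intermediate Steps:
C(W, t) = -2 + t
n = 15
H = 900 (H = (15 + 15)**2 = 30**2 = 900)
K = -842036 (K = -936*900 + (368 + (-2 - 2)) = -842400 + (368 - 4) = -842400 + 364 = -842036)
2640565 + K = 2640565 - 842036 = 1798529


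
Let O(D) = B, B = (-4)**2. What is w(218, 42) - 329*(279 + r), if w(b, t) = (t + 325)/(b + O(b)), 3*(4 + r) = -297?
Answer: -13549169/234 ≈ -57902.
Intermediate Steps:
B = 16
r = -103 (r = -4 + (1/3)*(-297) = -4 - 99 = -103)
O(D) = 16
w(b, t) = (325 + t)/(16 + b) (w(b, t) = (t + 325)/(b + 16) = (325 + t)/(16 + b))
w(218, 42) - 329*(279 + r) = (325 + 42)/(16 + 218) - 329*(279 - 103) = 367/234 - 329*176 = (1/234)*367 - 1*57904 = 367/234 - 57904 = -13549169/234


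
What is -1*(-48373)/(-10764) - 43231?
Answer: -35798989/828 ≈ -43236.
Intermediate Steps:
-1*(-48373)/(-10764) - 43231 = 48373*(-1/10764) - 43231 = -3721/828 - 43231 = -35798989/828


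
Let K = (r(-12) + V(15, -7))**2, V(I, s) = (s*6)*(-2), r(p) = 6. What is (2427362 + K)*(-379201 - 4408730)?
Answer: -11660824009122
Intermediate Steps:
V(I, s) = -12*s (V(I, s) = (6*s)*(-2) = -12*s)
K = 8100 (K = (6 - 12*(-7))**2 = (6 + 84)**2 = 90**2 = 8100)
(2427362 + K)*(-379201 - 4408730) = (2427362 + 8100)*(-379201 - 4408730) = 2435462*(-4787931) = -11660824009122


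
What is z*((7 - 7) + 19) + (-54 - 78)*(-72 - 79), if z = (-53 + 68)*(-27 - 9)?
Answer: 9672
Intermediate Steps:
z = -540 (z = 15*(-36) = -540)
z*((7 - 7) + 19) + (-54 - 78)*(-72 - 79) = -540*((7 - 7) + 19) + (-54 - 78)*(-72 - 79) = -540*(0 + 19) - 132*(-151) = -540*19 + 19932 = -10260 + 19932 = 9672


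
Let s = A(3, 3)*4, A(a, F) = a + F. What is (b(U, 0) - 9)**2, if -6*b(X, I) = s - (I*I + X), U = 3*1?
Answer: 625/4 ≈ 156.25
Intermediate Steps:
A(a, F) = F + a
s = 24 (s = (3 + 3)*4 = 6*4 = 24)
U = 3
b(X, I) = -4 + X/6 + I**2/6 (b(X, I) = -(24 - (I*I + X))/6 = -(24 - (I**2 + X))/6 = -(24 - (X + I**2))/6 = -(24 + (-X - I**2))/6 = -(24 - X - I**2)/6 = -4 + X/6 + I**2/6)
(b(U, 0) - 9)**2 = ((-4 + (1/6)*3 + (1/6)*0**2) - 9)**2 = ((-4 + 1/2 + (1/6)*0) - 9)**2 = ((-4 + 1/2 + 0) - 9)**2 = (-7/2 - 9)**2 = (-25/2)**2 = 625/4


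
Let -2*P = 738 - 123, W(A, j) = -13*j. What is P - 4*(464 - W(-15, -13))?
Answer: -2975/2 ≈ -1487.5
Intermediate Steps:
P = -615/2 (P = -(738 - 123)/2 = -1/2*615 = -615/2 ≈ -307.50)
P - 4*(464 - W(-15, -13)) = -615/2 - 4*(464 - (-13)*(-13)) = -615/2 - 4*(464 - 1*169) = -615/2 - 4*(464 - 169) = -615/2 - 4*295 = -615/2 - 1180 = -2975/2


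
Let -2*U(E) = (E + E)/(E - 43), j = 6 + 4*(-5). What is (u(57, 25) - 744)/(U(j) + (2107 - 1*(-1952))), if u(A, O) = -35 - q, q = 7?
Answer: -44802/231349 ≈ -0.19366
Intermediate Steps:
u(A, O) = -42 (u(A, O) = -35 - 1*7 = -35 - 7 = -42)
j = -14 (j = 6 - 20 = -14)
U(E) = -E/(-43 + E) (U(E) = -(E + E)/(2*(E - 43)) = -2*E/(2*(-43 + E)) = -E/(-43 + E))
(u(57, 25) - 744)/(U(j) + (2107 - 1*(-1952))) = (-42 - 744)/(-1*(-14)/(-43 - 14) + (2107 - 1*(-1952))) = -786/(-1*(-14)/(-57) + (2107 + 1952)) = -786/(-1*(-14)*(-1/57) + 4059) = -786/(-14/57 + 4059) = -786/231349/57 = -786*57/231349 = -44802/231349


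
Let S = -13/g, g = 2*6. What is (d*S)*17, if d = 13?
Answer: -2873/12 ≈ -239.42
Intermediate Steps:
g = 12
S = -13/12 ≈ -1.0833
(d*S)*17 = (13*(-13/12))*17 = -169/12*17 = -2873/12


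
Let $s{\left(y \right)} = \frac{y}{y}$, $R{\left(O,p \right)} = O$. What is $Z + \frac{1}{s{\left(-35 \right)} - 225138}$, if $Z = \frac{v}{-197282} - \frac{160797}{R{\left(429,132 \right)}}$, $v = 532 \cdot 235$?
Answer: $- \frac{8337937698192}{22207738817} \approx -375.45$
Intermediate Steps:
$s{\left(y \right)} = 1$
$v = 125020$
$Z = - \frac{407384453}{1085051}$ ($Z = \frac{125020}{-197282} - \frac{160797}{429} = 125020 \left(- \frac{1}{197282}\right) - \frac{4123}{11} = - \frac{62510}{98641} - \frac{4123}{11} = - \frac{407384453}{1085051} \approx -375.45$)
$Z + \frac{1}{s{\left(-35 \right)} - 225138} = - \frac{407384453}{1085051} + \frac{1}{1 - 225138} = - \frac{407384453}{1085051} + \frac{1}{-225137} = - \frac{407384453}{1085051} - \frac{1}{225137} = - \frac{8337937698192}{22207738817}$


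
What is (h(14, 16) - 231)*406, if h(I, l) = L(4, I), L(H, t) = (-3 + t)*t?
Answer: -31262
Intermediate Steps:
L(H, t) = t*(-3 + t)
h(I, l) = I*(-3 + I)
(h(14, 16) - 231)*406 = (14*(-3 + 14) - 231)*406 = (14*11 - 231)*406 = (154 - 231)*406 = -77*406 = -31262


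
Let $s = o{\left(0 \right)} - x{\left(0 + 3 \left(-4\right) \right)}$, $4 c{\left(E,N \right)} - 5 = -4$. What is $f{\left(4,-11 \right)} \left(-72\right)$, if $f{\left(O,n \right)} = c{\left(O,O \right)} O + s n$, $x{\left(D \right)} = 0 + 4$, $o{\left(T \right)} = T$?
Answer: $-3240$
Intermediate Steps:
$c{\left(E,N \right)} = \frac{1}{4}$ ($c{\left(E,N \right)} = \frac{5}{4} + \frac{1}{4} \left(-4\right) = \frac{5}{4} - 1 = \frac{1}{4}$)
$x{\left(D \right)} = 4$
$s = -4$ ($s = 0 - 4 = -4$)
$f{\left(O,n \right)} = - 4 n + \frac{O}{4}$ ($f{\left(O,n \right)} = \frac{O}{4} - 4 n = - 4 n + \frac{O}{4}$)
$f{\left(4,-11 \right)} \left(-72\right) = \left(\left(-4\right) \left(-11\right) + \frac{1}{4} \cdot 4\right) \left(-72\right) = \left(44 + 1\right) \left(-72\right) = 45 \left(-72\right) = -3240$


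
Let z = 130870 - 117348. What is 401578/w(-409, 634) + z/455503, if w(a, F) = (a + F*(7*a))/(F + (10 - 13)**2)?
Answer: -117592999660340/826988927153 ≈ -142.19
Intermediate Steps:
z = 13522
w(a, F) = (a + 7*F*a)/(9 + F) (w(a, F) = (a + 7*F*a)/(F + (-3)**2) = (a + 7*F*a)/(F + 9) = (a + 7*F*a)/(9 + F))
401578/w(-409, 634) + z/455503 = 401578/((-409*(1 + 7*634)/(9 + 634))) + 13522/455503 = 401578/((-409*(1 + 4438)/643)) + 13522*(1/455503) = 401578/((-409*1/643*4439)) + 13522/455503 = 401578/(-1815551/643) + 13522/455503 = 401578*(-643/1815551) + 13522/455503 = -258214654/1815551 + 13522/455503 = -117592999660340/826988927153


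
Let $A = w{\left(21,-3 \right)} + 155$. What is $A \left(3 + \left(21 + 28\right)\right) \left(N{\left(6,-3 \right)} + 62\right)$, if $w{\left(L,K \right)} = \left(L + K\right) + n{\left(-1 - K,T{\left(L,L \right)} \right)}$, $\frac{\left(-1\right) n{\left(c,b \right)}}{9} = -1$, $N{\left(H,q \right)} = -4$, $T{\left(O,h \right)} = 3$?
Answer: $548912$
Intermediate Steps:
$n{\left(c,b \right)} = 9$ ($n{\left(c,b \right)} = \left(-9\right) \left(-1\right) = 9$)
$w{\left(L,K \right)} = 9 + K + L$ ($w{\left(L,K \right)} = \left(L + K\right) + 9 = \left(K + L\right) + 9 = 9 + K + L$)
$A = 182$ ($A = \left(9 - 3 + 21\right) + 155 = 27 + 155 = 182$)
$A \left(3 + \left(21 + 28\right)\right) \left(N{\left(6,-3 \right)} + 62\right) = 182 \left(3 + \left(21 + 28\right)\right) \left(-4 + 62\right) = 182 \left(3 + 49\right) 58 = 182 \cdot 52 \cdot 58 = 182 \cdot 3016 = 548912$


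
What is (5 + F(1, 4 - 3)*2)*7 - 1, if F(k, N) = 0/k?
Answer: 34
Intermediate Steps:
F(k, N) = 0
(5 + F(1, 4 - 3)*2)*7 - 1 = (5 + 0*2)*7 - 1 = (5 + 0)*7 - 1 = 5*7 - 1 = 35 - 1 = 34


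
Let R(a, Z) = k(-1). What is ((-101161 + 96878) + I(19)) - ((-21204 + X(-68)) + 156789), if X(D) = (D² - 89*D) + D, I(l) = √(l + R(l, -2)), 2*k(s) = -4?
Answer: -150476 + √17 ≈ -1.5047e+5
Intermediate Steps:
k(s) = -2 (k(s) = (½)*(-4) = -2)
R(a, Z) = -2
I(l) = √(-2 + l) (I(l) = √(l - 2) = √(-2 + l))
X(D) = D² - 88*D
((-101161 + 96878) + I(19)) - ((-21204 + X(-68)) + 156789) = ((-101161 + 96878) + √(-2 + 19)) - ((-21204 - 68*(-88 - 68)) + 156789) = (-4283 + √17) - ((-21204 - 68*(-156)) + 156789) = (-4283 + √17) - ((-21204 + 10608) + 156789) = (-4283 + √17) - (-10596 + 156789) = (-4283 + √17) - 1*146193 = (-4283 + √17) - 146193 = -150476 + √17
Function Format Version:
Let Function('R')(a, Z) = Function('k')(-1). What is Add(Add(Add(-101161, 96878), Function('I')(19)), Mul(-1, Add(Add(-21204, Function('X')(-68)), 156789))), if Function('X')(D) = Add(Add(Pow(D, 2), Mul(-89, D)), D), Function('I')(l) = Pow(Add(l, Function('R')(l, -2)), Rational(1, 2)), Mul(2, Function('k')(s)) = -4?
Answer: Add(-150476, Pow(17, Rational(1, 2))) ≈ -1.5047e+5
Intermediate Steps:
Function('k')(s) = -2 (Function('k')(s) = Mul(Rational(1, 2), -4) = -2)
Function('R')(a, Z) = -2
Function('I')(l) = Pow(Add(-2, l), Rational(1, 2)) (Function('I')(l) = Pow(Add(l, -2), Rational(1, 2)) = Pow(Add(-2, l), Rational(1, 2)))
Function('X')(D) = Add(Pow(D, 2), Mul(-88, D))
Add(Add(Add(-101161, 96878), Function('I')(19)), Mul(-1, Add(Add(-21204, Function('X')(-68)), 156789))) = Add(Add(Add(-101161, 96878), Pow(Add(-2, 19), Rational(1, 2))), Mul(-1, Add(Add(-21204, Mul(-68, Add(-88, -68))), 156789))) = Add(Add(-4283, Pow(17, Rational(1, 2))), Mul(-1, Add(Add(-21204, Mul(-68, -156)), 156789))) = Add(Add(-4283, Pow(17, Rational(1, 2))), Mul(-1, Add(Add(-21204, 10608), 156789))) = Add(Add(-4283, Pow(17, Rational(1, 2))), Mul(-1, Add(-10596, 156789))) = Add(Add(-4283, Pow(17, Rational(1, 2))), Mul(-1, 146193)) = Add(Add(-4283, Pow(17, Rational(1, 2))), -146193) = Add(-150476, Pow(17, Rational(1, 2)))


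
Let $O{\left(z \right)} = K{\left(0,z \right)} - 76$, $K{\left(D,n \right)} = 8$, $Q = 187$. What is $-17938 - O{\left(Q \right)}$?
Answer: $-17870$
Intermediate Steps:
$O{\left(z \right)} = -68$ ($O{\left(z \right)} = 8 - 76 = -68$)
$-17938 - O{\left(Q \right)} = -17938 - -68 = -17938 + 68 = -17870$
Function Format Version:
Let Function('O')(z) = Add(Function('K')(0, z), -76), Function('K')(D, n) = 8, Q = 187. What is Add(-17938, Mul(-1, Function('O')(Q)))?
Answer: -17870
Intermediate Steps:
Function('O')(z) = -68 (Function('O')(z) = Add(8, -76) = -68)
Add(-17938, Mul(-1, Function('O')(Q))) = Add(-17938, Mul(-1, -68)) = Add(-17938, 68) = -17870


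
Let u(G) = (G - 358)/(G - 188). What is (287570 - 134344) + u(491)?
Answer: 46427611/303 ≈ 1.5323e+5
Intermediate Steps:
u(G) = (-358 + G)/(-188 + G)
(287570 - 134344) + u(491) = (287570 - 134344) + (-358 + 491)/(-188 + 491) = 153226 + 133/303 = 46427611/303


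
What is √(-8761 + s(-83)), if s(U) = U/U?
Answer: 2*I*√2190 ≈ 93.595*I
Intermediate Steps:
s(U) = 1
√(-8761 + s(-83)) = √(-8761 + 1) = √(-8760) = 2*I*√2190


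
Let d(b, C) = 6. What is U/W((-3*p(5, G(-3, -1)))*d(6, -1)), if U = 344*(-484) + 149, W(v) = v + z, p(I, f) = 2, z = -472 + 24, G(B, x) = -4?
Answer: 166347/484 ≈ 343.69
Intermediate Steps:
z = -448
W(v) = -448 + v (W(v) = v - 448 = -448 + v)
U = -166347 (U = -166496 + 149 = -166347)
U/W((-3*p(5, G(-3, -1)))*d(6, -1)) = -166347/(-448 - 3*2*6) = -166347/(-448 - 6*6) = -166347/(-448 - 36) = -166347/(-484) = -166347*(-1/484) = 166347/484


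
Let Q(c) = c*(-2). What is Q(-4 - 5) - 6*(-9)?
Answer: 72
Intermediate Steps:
Q(c) = -2*c
Q(-4 - 5) - 6*(-9) = -2*(-4 - 5) - 6*(-9) = -2*(-9) + 54 = 18 + 54 = 72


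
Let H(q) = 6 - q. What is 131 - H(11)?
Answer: 136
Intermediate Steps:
131 - H(11) = 131 - (6 - 1*11) = 131 - (6 - 11) = 131 - 1*(-5) = 131 + 5 = 136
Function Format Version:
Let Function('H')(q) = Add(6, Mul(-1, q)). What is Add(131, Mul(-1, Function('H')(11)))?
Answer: 136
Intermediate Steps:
Add(131, Mul(-1, Function('H')(11))) = Add(131, Mul(-1, Add(6, Mul(-1, 11)))) = Add(131, Mul(-1, Add(6, -11))) = Add(131, Mul(-1, -5)) = Add(131, 5) = 136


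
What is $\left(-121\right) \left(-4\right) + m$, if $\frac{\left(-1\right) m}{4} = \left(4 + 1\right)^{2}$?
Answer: $384$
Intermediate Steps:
$m = -100$ ($m = - 4 \left(4 + 1\right)^{2} = - 4 \cdot 5^{2} = \left(-4\right) 25 = -100$)
$\left(-121\right) \left(-4\right) + m = \left(-121\right) \left(-4\right) - 100 = 484 - 100 = 384$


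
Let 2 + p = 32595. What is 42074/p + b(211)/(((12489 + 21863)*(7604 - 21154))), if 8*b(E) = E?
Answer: 156673336726077/121368405382400 ≈ 1.2909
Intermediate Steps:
b(E) = E/8
p = 32593 (p = -2 + 32595 = 32593)
42074/p + b(211)/(((12489 + 21863)*(7604 - 21154))) = 42074/32593 + ((⅛)*211)/(((12489 + 21863)*(7604 - 21154))) = 42074*(1/32593) + 211/(8*((34352*(-13550)))) = 42074/32593 + (211/8)/(-465469600) = 42074/32593 + (211/8)*(-1/465469600) = 42074/32593 - 211/3723756800 = 156673336726077/121368405382400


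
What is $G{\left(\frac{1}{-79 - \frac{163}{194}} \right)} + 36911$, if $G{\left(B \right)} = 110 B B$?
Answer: $\frac{8855289705191}{239909121} \approx 36911.0$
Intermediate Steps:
$G{\left(B \right)} = 110 B^{2}$
$G{\left(\frac{1}{-79 - \frac{163}{194}} \right)} + 36911 = 110 \left(\frac{1}{-79 - \frac{163}{194}}\right)^{2} + 36911 = 110 \left(\frac{1}{- \frac{15489}{194}}\right)^{2} + 36911 = 110 \left(- \frac{194}{15489}\right)^{2} + 36911 = 110 \cdot \frac{37636}{239909121} + 36911 = \frac{4139960}{239909121} + 36911 = \frac{8855289705191}{239909121}$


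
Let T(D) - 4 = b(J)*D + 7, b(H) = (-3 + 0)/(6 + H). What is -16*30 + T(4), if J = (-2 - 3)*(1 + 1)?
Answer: -466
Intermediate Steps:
J = -10 (J = -5*2 = -10)
b(H) = -3/(6 + H)
T(D) = 11 + 3*D/4 (T(D) = 4 + ((-3/(6 - 10))*D + 7) = 4 + ((-3/(-4))*D + 7) = 4 + ((-3*(-¼))*D + 7) = 4 + (3*D/4 + 7) = 4 + (7 + 3*D/4) = 11 + 3*D/4)
-16*30 + T(4) = -16*30 + (11 + (¾)*4) = -480 + (11 + 3) = -480 + 14 = -466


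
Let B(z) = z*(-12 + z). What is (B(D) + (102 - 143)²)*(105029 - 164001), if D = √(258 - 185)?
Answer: -103436888 + 707664*√73 ≈ -9.7391e+7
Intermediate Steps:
D = √73 ≈ 8.5440
(B(D) + (102 - 143)²)*(105029 - 164001) = (√73*(-12 + √73) + (102 - 143)²)*(105029 - 164001) = (√73*(-12 + √73) + (-41)²)*(-58972) = (√73*(-12 + √73) + 1681)*(-58972) = (1681 + √73*(-12 + √73))*(-58972) = -99131932 - 58972*√73*(-12 + √73)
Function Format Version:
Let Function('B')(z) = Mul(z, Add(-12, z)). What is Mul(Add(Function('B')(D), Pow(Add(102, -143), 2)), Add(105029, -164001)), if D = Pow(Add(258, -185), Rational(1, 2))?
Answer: Add(-103436888, Mul(707664, Pow(73, Rational(1, 2)))) ≈ -9.7391e+7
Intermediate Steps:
D = Pow(73, Rational(1, 2)) ≈ 8.5440
Mul(Add(Function('B')(D), Pow(Add(102, -143), 2)), Add(105029, -164001)) = Mul(Add(Mul(Pow(73, Rational(1, 2)), Add(-12, Pow(73, Rational(1, 2)))), Pow(Add(102, -143), 2)), Add(105029, -164001)) = Mul(Add(Mul(Pow(73, Rational(1, 2)), Add(-12, Pow(73, Rational(1, 2)))), Pow(-41, 2)), -58972) = Mul(Add(Mul(Pow(73, Rational(1, 2)), Add(-12, Pow(73, Rational(1, 2)))), 1681), -58972) = Mul(Add(1681, Mul(Pow(73, Rational(1, 2)), Add(-12, Pow(73, Rational(1, 2))))), -58972) = Add(-99131932, Mul(-58972, Pow(73, Rational(1, 2)), Add(-12, Pow(73, Rational(1, 2)))))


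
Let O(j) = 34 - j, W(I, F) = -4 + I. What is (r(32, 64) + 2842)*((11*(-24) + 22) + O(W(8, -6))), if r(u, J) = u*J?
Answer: -1036680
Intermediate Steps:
r(u, J) = J*u
(r(32, 64) + 2842)*((11*(-24) + 22) + O(W(8, -6))) = (64*32 + 2842)*((11*(-24) + 22) + (34 - (-4 + 8))) = (2048 + 2842)*((-264 + 22) + (34 - 1*4)) = 4890*(-242 + (34 - 4)) = 4890*(-242 + 30) = 4890*(-212) = -1036680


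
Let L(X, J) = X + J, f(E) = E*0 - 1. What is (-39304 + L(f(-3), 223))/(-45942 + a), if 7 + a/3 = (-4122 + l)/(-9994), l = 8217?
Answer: 390585508/459366507 ≈ 0.85027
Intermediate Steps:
f(E) = -1 (f(E) = 0 - 1 = -1)
a = -222159/9994 (a = -21 + 3*((-4122 + 8217)/(-9994)) = -21 + 3*(4095*(-1/9994)) = -21 + 3*(-4095/9994) = -21 - 12285/9994 = -222159/9994 ≈ -22.229)
L(X, J) = J + X
(-39304 + L(f(-3), 223))/(-45942 + a) = (-39304 + (223 - 1))/(-45942 - 222159/9994) = (-39304 + 222)/(-459366507/9994) = -39082*(-9994/459366507) = 390585508/459366507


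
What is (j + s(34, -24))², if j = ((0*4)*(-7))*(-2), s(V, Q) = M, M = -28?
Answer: 784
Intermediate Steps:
s(V, Q) = -28
j = 0 (j = (0*(-7))*(-2) = 0*(-2) = 0)
(j + s(34, -24))² = (0 - 28)² = (-28)² = 784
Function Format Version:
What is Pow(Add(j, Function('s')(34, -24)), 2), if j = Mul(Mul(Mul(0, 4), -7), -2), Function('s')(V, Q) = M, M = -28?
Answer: 784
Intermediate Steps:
Function('s')(V, Q) = -28
j = 0 (j = Mul(Mul(0, -7), -2) = Mul(0, -2) = 0)
Pow(Add(j, Function('s')(34, -24)), 2) = Pow(Add(0, -28), 2) = Pow(-28, 2) = 784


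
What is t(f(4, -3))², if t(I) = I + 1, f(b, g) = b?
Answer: 25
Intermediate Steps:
t(I) = 1 + I
t(f(4, -3))² = (1 + 4)² = 5² = 25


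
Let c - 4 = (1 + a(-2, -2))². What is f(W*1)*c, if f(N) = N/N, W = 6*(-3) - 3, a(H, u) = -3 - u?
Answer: 4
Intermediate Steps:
W = -21 (W = -18 - 3 = -21)
c = 4 (c = 4 + (1 + (-3 - 1*(-2)))² = 4 + (1 + (-3 + 2))² = 4 + (1 - 1)² = 4 + 0² = 4 + 0 = 4)
f(N) = 1
f(W*1)*c = 1*4 = 4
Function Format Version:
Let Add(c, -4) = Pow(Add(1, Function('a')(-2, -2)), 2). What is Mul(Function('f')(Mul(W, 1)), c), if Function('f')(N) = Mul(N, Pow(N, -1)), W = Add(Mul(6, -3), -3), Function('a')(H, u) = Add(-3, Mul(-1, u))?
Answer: 4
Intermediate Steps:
W = -21 (W = Add(-18, -3) = -21)
c = 4 (c = Add(4, Pow(Add(1, Add(-3, Mul(-1, -2))), 2)) = Add(4, Pow(Add(1, Add(-3, 2)), 2)) = Add(4, Pow(Add(1, -1), 2)) = Add(4, Pow(0, 2)) = Add(4, 0) = 4)
Function('f')(N) = 1
Mul(Function('f')(Mul(W, 1)), c) = Mul(1, 4) = 4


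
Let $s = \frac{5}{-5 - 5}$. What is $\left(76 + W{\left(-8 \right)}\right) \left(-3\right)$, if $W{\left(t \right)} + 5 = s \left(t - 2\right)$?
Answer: $-228$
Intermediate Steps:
$s = - \frac{1}{2}$ ($s = \frac{5}{-5 - 5} = \frac{5}{-10} = 5 \left(- \frac{1}{10}\right) = - \frac{1}{2} \approx -0.5$)
$W{\left(t \right)} = -4 - \frac{t}{2}$ ($W{\left(t \right)} = -5 - \frac{t - 2}{2} = -5 - \frac{-2 + t}{2} = -5 - \left(-1 + \frac{t}{2}\right) = -4 - \frac{t}{2}$)
$\left(76 + W{\left(-8 \right)}\right) \left(-3\right) = \left(76 - 0\right) \left(-3\right) = \left(76 + \left(-4 + 4\right)\right) \left(-3\right) = \left(76 + 0\right) \left(-3\right) = 76 \left(-3\right) = -228$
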